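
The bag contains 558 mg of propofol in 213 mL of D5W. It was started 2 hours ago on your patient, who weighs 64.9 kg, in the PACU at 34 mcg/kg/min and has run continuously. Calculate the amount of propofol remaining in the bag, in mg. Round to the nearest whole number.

293 mg

Dose = 34 mcg/kg/min × 64.9 kg = 2206.6 mcg/min
2206.6 mcg/min × 60 min/hr = 132396 mcg/hr
Concentration = 558 mg ÷ 213 mL = 2.619718 mg/mL = 2619.718 mcg/mL
Rate = 132396 mcg/hr ÷ 2619.718 mcg/mL = 50.53826 mL/hr
Volume infused = 50.53826 mL/hr × 2 hr = 101.0765 mL
Volume remaining = 213 − 101.0765 = 111.9235 mL
Drug remaining = 111.9235 mL × 2619.718 mcg/mL = 293208 mcg = 293.208 mg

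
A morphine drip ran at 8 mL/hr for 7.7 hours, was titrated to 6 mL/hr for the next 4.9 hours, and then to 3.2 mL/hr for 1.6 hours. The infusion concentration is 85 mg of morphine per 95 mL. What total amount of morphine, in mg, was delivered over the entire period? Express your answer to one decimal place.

Concentration = 85 mg ÷ 95 mL = 0.8947368 mg/mL
Stage 1: 8 mL/hr × 7.7 hr = 61.6 mL → 61.6 mL × 0.8947368 mg/mL = 55.11579 mg
Stage 2: 6 mL/hr × 4.9 hr = 29.4 mL → 29.4 mL × 0.8947368 mg/mL = 26.30526 mg
Stage 3: 3.2 mL/hr × 1.6 hr = 5.12 mL → 5.12 mL × 0.8947368 mg/mL = 4.581053 mg
Total = 55.11579 + 26.30526 + 4.581053 = 86.00211 mg

86.0 mg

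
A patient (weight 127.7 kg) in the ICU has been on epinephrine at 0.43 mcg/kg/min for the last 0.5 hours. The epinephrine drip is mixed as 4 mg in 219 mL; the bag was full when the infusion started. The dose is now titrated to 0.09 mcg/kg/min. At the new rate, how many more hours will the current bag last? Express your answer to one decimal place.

3.4 hours

Initial rate:
Dose = 0.43 mcg/kg/min × 127.7 kg = 54.911 mcg/min
54.911 mcg/min × 60 min/hr = 3294.66 mcg/hr
Concentration = 4 mg ÷ 219 mL = 0.01826484 mg/mL = 18.26484 mcg/mL
Rate = 3294.66 mcg/hr ÷ 18.26484 mcg/mL = 180.3826 mL/hr
Volume infused so far = 180.3826 mL/hr × 0.5 hr = 90.19132 mL
Volume remaining = 219 − 90.19132 = 128.8087 mL
New rate:
Dose = 0.09 mcg/kg/min × 127.7 kg = 11.493 mcg/min
11.493 mcg/min × 60 min/hr = 689.58 mcg/hr
Rate = 689.58 mcg/hr ÷ 18.26484 mcg/mL = 37.75451 mL/hr
Time remaining = 128.8087 mL ÷ 37.75451 mL/hr = 3.411743 hr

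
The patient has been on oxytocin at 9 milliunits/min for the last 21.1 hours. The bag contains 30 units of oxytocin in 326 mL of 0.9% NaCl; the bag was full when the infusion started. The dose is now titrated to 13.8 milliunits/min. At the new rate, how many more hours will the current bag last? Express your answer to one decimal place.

Initial rate:
9 milliunits/min × 60 min/hr = 540 milliunits/hr
Concentration = 30 units ÷ 326 mL = 0.09202454 units/mL = 92.02454 milliunits/mL
Rate = 540 milliunits/hr ÷ 92.02454 milliunits/mL = 5.868 mL/hr
Volume infused so far = 5.868 mL/hr × 21.1 hr = 123.8148 mL
Volume remaining = 326 − 123.8148 = 202.1852 mL
New rate:
13.8 milliunits/min × 60 min/hr = 828 milliunits/hr
Rate = 828 milliunits/hr ÷ 92.02454 milliunits/mL = 8.9976 mL/hr
Time remaining = 202.1852 mL ÷ 8.9976 mL/hr = 22.47101 hr

22.5 hours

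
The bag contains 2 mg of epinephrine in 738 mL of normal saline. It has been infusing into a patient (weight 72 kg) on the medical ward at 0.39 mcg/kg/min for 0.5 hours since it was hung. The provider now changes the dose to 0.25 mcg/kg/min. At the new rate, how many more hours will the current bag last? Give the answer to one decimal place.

1.1 hours

Initial rate:
Dose = 0.39 mcg/kg/min × 72 kg = 28.08 mcg/min
28.08 mcg/min × 60 min/hr = 1684.8 mcg/hr
Concentration = 2 mg ÷ 738 mL = 0.002710027 mg/mL = 2.710027 mcg/mL
Rate = 1684.8 mcg/hr ÷ 2.710027 mcg/mL = 621.6912 mL/hr
Volume infused so far = 621.6912 mL/hr × 0.5 hr = 310.8456 mL
Volume remaining = 738 − 310.8456 = 427.1544 mL
New rate:
Dose = 0.25 mcg/kg/min × 72 kg = 18 mcg/min
18 mcg/min × 60 min/hr = 1080 mcg/hr
Rate = 1080 mcg/hr ÷ 2.710027 mcg/mL = 398.52 mL/hr
Time remaining = 427.1544 mL ÷ 398.52 mL/hr = 1.071852 hr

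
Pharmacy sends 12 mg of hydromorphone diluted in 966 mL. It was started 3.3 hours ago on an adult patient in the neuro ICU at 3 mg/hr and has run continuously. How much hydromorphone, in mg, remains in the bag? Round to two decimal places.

2.10 mg

Concentration = 12 mg ÷ 966 mL = 0.01242236 mg/mL
Rate = 3 mg/hr ÷ 0.01242236 mg/mL = 241.5 mL/hr
Volume infused = 241.5 mL/hr × 3.3 hr = 796.95 mL
Volume remaining = 966 − 796.95 = 169.05 mL
Drug remaining = 169.05 mL × 0.01242236 mg/mL = 2.1 mg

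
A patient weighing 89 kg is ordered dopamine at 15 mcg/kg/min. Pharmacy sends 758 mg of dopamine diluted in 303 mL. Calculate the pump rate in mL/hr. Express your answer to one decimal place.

32.0 mL/hr

Dose = 15 mcg/kg/min × 89 kg = 1335 mcg/min
1335 mcg/min × 60 min/hr = 80100 mcg/hr
Concentration = 758 mg ÷ 303 mL = 2.50165 mg/mL = 2501.65 mcg/mL
Rate = 80100 mcg/hr ÷ 2501.65 mcg/mL = 32.01887 mL/hr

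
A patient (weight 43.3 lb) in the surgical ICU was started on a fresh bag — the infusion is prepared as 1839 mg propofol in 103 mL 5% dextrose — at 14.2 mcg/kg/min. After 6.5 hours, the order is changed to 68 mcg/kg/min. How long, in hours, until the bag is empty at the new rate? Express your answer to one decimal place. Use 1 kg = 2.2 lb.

21.5 hours

Initial rate:
Weight = 43.3 lb ÷ 2.2 lb/kg = 19.68182 kg
Dose = 14.2 mcg/kg/min × 19.68182 kg = 279.4818 mcg/min
279.4818 mcg/min × 60 min/hr = 16768.91 mcg/hr
Concentration = 1839 mg ÷ 103 mL = 17.85437 mg/mL = 17854.37 mcg/mL
Rate = 16768.91 mcg/hr ÷ 17854.37 mcg/mL = 0.9392048 mL/hr
Volume infused so far = 0.9392048 mL/hr × 6.5 hr = 6.104831 mL
Volume remaining = 103 − 6.104831 = 96.89517 mL
New rate:
Dose = 68 mcg/kg/min × 19.68182 kg = 1338.364 mcg/min
1338.364 mcg/min × 60 min/hr = 80301.82 mcg/hr
Rate = 80301.82 mcg/hr ÷ 17854.37 mcg/mL = 4.4976 mL/hr
Time remaining = 96.89517 mL ÷ 4.4976 mL/hr = 21.54375 hr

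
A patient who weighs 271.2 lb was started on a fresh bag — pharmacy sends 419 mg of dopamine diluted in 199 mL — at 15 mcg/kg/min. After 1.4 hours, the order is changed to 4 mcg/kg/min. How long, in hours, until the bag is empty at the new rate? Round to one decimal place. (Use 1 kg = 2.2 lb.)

8.9 hours

Initial rate:
Weight = 271.2 lb ÷ 2.2 lb/kg = 123.2727 kg
Dose = 15 mcg/kg/min × 123.2727 kg = 1849.091 mcg/min
1849.091 mcg/min × 60 min/hr = 110945.5 mcg/hr
Concentration = 419 mg ÷ 199 mL = 2.105528 mg/mL = 2105.528 mcg/mL
Rate = 110945.5 mcg/hr ÷ 2105.528 mcg/mL = 52.69247 mL/hr
Volume infused so far = 52.69247 mL/hr × 1.4 hr = 73.76946 mL
Volume remaining = 199 − 73.76946 = 125.2305 mL
New rate:
Dose = 4 mcg/kg/min × 123.2727 kg = 493.0909 mcg/min
493.0909 mcg/min × 60 min/hr = 29585.45 mcg/hr
Rate = 29585.45 mcg/hr ÷ 2105.528 mcg/mL = 14.05133 mL/hr
Time remaining = 125.2305 mL ÷ 14.05133 mL/hr = 8.912365 hr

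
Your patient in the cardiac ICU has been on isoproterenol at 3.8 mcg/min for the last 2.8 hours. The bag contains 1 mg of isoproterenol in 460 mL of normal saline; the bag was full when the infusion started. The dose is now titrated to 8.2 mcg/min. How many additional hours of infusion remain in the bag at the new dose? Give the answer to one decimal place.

0.7 hours

Initial rate:
3.8 mcg/min × 60 min/hr = 228 mcg/hr
Concentration = 1 mg ÷ 460 mL = 0.002173913 mg/mL = 2.173913 mcg/mL
Rate = 228 mcg/hr ÷ 2.173913 mcg/mL = 104.88 mL/hr
Volume infused so far = 104.88 mL/hr × 2.8 hr = 293.664 mL
Volume remaining = 460 − 293.664 = 166.336 mL
New rate:
8.2 mcg/min × 60 min/hr = 492 mcg/hr
Rate = 492 mcg/hr ÷ 2.173913 mcg/mL = 226.32 mL/hr
Time remaining = 166.336 mL ÷ 226.32 mL/hr = 0.7349593 hr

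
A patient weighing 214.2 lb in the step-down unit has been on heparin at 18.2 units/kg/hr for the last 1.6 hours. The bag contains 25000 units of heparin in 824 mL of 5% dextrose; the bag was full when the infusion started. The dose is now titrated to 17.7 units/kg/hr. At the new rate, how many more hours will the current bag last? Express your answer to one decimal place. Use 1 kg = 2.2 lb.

12.9 hours

Initial rate:
Weight = 214.2 lb ÷ 2.2 lb/kg = 97.36364 kg
Dose = 18.2 units/kg/hr × 97.36364 kg = 1772.018 units/hr
Concentration = 25000 units ÷ 824 mL = 30.33981 units/mL
Rate = 1772.018 units/hr ÷ 30.33981 units/mL = 58.40572 mL/hr
Volume infused so far = 58.40572 mL/hr × 1.6 hr = 93.44915 mL
Volume remaining = 824 − 93.44915 = 730.5508 mL
New rate:
Dose = 17.7 units/kg/hr × 97.36364 kg = 1723.336 units/hr
Rate = 1723.336 units/hr ÷ 30.33981 units/mL = 56.80117 mL/hr
Time remaining = 730.5508 mL ÷ 56.80117 mL/hr = 12.86155 hr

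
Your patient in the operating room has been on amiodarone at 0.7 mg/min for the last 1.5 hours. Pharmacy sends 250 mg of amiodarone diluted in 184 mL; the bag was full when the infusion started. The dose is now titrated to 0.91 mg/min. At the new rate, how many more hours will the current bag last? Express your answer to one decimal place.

3.4 hours

Initial rate:
0.7 mg/min × 60 min/hr = 42 mg/hr
Concentration = 250 mg ÷ 184 mL = 1.358696 mg/mL
Rate = 42 mg/hr ÷ 1.358696 mg/mL = 30.912 mL/hr
Volume infused so far = 30.912 mL/hr × 1.5 hr = 46.368 mL
Volume remaining = 184 − 46.368 = 137.632 mL
New rate:
0.91 mg/min × 60 min/hr = 54.6 mg/hr
Rate = 54.6 mg/hr ÷ 1.358696 mg/mL = 40.1856 mL/hr
Time remaining = 137.632 mL ÷ 40.1856 mL/hr = 3.424908 hr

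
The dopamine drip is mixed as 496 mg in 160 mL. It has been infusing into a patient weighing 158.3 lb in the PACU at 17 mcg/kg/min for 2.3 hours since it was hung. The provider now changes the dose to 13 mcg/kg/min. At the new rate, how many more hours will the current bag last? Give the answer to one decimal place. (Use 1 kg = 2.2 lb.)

Initial rate:
Weight = 158.3 lb ÷ 2.2 lb/kg = 71.95455 kg
Dose = 17 mcg/kg/min × 71.95455 kg = 1223.227 mcg/min
1223.227 mcg/min × 60 min/hr = 73393.64 mcg/hr
Concentration = 496 mg ÷ 160 mL = 3.1 mg/mL = 3100 mcg/mL
Rate = 73393.64 mcg/hr ÷ 3100 mcg/mL = 23.67537 mL/hr
Volume infused so far = 23.67537 mL/hr × 2.3 hr = 54.45334 mL
Volume remaining = 160 − 54.45334 = 105.5467 mL
New rate:
Dose = 13 mcg/kg/min × 71.95455 kg = 935.4091 mcg/min
935.4091 mcg/min × 60 min/hr = 56124.55 mcg/hr
Rate = 56124.55 mcg/hr ÷ 3100 mcg/mL = 18.10469 mL/hr
Time remaining = 105.5467 mL ÷ 18.10469 mL/hr = 5.829796 hr

5.8 hours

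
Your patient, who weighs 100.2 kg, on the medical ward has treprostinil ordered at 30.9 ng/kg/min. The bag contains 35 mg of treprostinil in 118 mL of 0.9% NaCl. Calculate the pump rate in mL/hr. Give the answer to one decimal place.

0.6 mL/hr

Dose = 30.9 ng/kg/min × 100.2 kg = 3096.18 ng/min
3096.18 ng/min × 60 min/hr = 185770.8 ng/hr
Concentration = 35 mg ÷ 118 mL = 0.2966102 mg/mL = 296610.2 ng/mL
Rate = 185770.8 ng/hr ÷ 296610.2 ng/mL = 0.626313 mL/hr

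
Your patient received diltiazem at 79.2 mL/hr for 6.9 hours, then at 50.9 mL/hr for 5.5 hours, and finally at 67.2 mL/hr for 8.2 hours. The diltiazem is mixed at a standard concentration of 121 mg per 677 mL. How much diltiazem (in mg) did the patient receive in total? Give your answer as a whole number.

246 mg

Concentration = 121 mg ÷ 677 mL = 0.1787297 mg/mL
Stage 1: 79.2 mL/hr × 6.9 hr = 546.48 mL → 546.48 mL × 0.1787297 mg/mL = 97.6722 mg
Stage 2: 50.9 mL/hr × 5.5 hr = 279.95 mL → 279.95 mL × 0.1787297 mg/mL = 50.03538 mg
Stage 3: 67.2 mL/hr × 8.2 hr = 551.04 mL → 551.04 mL × 0.1787297 mg/mL = 98.48721 mg
Total = 97.6722 + 50.03538 + 98.48721 = 246.1948 mg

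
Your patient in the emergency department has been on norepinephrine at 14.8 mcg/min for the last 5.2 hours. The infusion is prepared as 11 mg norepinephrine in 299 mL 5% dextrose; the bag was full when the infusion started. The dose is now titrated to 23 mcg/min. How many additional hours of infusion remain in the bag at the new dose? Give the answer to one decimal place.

4.6 hours

Initial rate:
14.8 mcg/min × 60 min/hr = 888 mcg/hr
Concentration = 11 mg ÷ 299 mL = 0.0367893 mg/mL = 36.7893 mcg/mL
Rate = 888 mcg/hr ÷ 36.7893 mcg/mL = 24.13745 mL/hr
Volume infused so far = 24.13745 mL/hr × 5.2 hr = 125.5148 mL
Volume remaining = 299 − 125.5148 = 173.4852 mL
New rate:
23 mcg/min × 60 min/hr = 1380 mcg/hr
Rate = 1380 mcg/hr ÷ 36.7893 mcg/mL = 37.51091 mL/hr
Time remaining = 173.4852 mL ÷ 37.51091 mL/hr = 4.624928 hr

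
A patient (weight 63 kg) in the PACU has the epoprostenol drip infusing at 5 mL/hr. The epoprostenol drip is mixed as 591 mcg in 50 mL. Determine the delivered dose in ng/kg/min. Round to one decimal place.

Concentration = 591 mcg ÷ 50 mL = 11.82 mcg/mL = 11820 ng/mL
Drug rate = 5 mL/hr × 11820 ng/mL = 59100 ng/hr
59100 ng/hr ÷ 60 min/hr = 985 ng/min
985 ng/min ÷ 63 kg = 15.63492 ng/kg/min

15.6 ng/kg/min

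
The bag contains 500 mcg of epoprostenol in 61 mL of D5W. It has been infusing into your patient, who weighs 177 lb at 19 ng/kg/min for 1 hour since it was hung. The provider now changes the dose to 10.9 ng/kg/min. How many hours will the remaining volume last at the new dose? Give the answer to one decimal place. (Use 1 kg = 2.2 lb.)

7.8 hours

Initial rate:
Weight = 177 lb ÷ 2.2 lb/kg = 80.45455 kg
Dose = 19 ng/kg/min × 80.45455 kg = 1528.636 ng/min
1528.636 ng/min × 60 min/hr = 91718.18 ng/hr
Concentration = 500 mcg ÷ 61 mL = 8.196721 mcg/mL = 8196.721 ng/mL
Rate = 91718.18 ng/hr ÷ 8196.721 ng/mL = 11.18962 mL/hr
Volume infused so far = 11.18962 mL/hr × 1 hr = 11.18962 mL
Volume remaining = 61 − 11.18962 = 49.81038 mL
New rate:
Dose = 10.9 ng/kg/min × 80.45455 kg = 876.9545 ng/min
876.9545 ng/min × 60 min/hr = 52617.27 ng/hr
Rate = 52617.27 ng/hr ÷ 8196.721 ng/mL = 6.419307 mL/hr
Time remaining = 49.81038 mL ÷ 6.419307 mL/hr = 7.759464 hr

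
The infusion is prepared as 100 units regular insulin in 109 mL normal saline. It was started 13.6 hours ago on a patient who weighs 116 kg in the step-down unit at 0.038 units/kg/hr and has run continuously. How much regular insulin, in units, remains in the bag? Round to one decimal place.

Dose = 0.038 units/kg/hr × 116 kg = 4.408 units/hr
Concentration = 100 units ÷ 109 mL = 0.9174312 units/mL
Rate = 4.408 units/hr ÷ 0.9174312 units/mL = 4.80472 mL/hr
Volume infused = 4.80472 mL/hr × 13.6 hr = 65.34419 mL
Volume remaining = 109 − 65.34419 = 43.65581 mL
Drug remaining = 43.65581 mL × 0.9174312 units/mL = 40.0512 units

40.1 units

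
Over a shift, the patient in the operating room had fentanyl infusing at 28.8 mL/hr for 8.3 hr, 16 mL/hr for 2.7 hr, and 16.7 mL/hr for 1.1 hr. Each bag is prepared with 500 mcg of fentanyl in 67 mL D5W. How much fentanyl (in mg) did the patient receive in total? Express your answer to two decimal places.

2.24 mg

Concentration = 500 mcg ÷ 67 mL = 7.462687 mcg/mL
Stage 1: 28.8 mL/hr × 8.3 hr = 239.04 mL → 239.04 mL × 7.462687 mcg/mL = 1783.881 mcg
Stage 2: 16 mL/hr × 2.7 hr = 43.2 mL → 43.2 mL × 7.462687 mcg/mL = 322.3881 mcg
Stage 3: 16.7 mL/hr × 1.1 hr = 18.37 mL → 18.37 mL × 7.462687 mcg/mL = 137.0896 mcg
Total = 1783.881 + 322.3881 + 137.0896 = 2243.358 mcg = 2.243358 mg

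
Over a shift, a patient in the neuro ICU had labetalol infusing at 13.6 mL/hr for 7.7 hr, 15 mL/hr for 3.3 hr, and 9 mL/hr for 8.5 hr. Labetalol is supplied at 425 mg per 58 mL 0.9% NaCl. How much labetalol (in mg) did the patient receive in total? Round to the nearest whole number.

Concentration = 425 mg ÷ 58 mL = 7.327586 mg/mL
Stage 1: 13.6 mL/hr × 7.7 hr = 104.72 mL → 104.72 mL × 7.327586 mg/mL = 767.3448 mg
Stage 2: 15 mL/hr × 3.3 hr = 49.5 mL → 49.5 mL × 7.327586 mg/mL = 362.7155 mg
Stage 3: 9 mL/hr × 8.5 hr = 76.5 mL → 76.5 mL × 7.327586 mg/mL = 560.5603 mg
Total = 767.3448 + 362.7155 + 560.5603 = 1690.621 mg

1691 mg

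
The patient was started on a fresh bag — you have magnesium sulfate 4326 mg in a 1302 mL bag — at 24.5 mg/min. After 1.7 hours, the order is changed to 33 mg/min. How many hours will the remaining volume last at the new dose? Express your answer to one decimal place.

Initial rate:
24.5 mg/min × 60 min/hr = 1470 mg/hr
Concentration = 4326 mg ÷ 1302 mL = 3.322581 mg/mL
Rate = 1470 mg/hr ÷ 3.322581 mg/mL = 442.4272 mL/hr
Volume infused so far = 442.4272 mL/hr × 1.7 hr = 752.1262 mL
Volume remaining = 1302 − 752.1262 = 549.8738 mL
New rate:
33 mg/min × 60 min/hr = 1980 mg/hr
Rate = 1980 mg/hr ÷ 3.322581 mg/mL = 595.9223 mL/hr
Time remaining = 549.8738 mL ÷ 595.9223 mL/hr = 0.9227273 hr

0.9 hours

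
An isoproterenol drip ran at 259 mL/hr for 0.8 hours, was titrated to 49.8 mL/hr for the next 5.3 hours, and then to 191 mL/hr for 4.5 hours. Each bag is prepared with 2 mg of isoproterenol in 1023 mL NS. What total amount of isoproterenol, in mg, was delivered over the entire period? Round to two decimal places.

2.60 mg

Concentration = 2 mg ÷ 1023 mL = 0.001955034 mg/mL
Stage 1: 259 mL/hr × 0.8 hr = 207.2 mL → 207.2 mL × 0.001955034 mg/mL = 0.4050831 mg
Stage 2: 49.8 mL/hr × 5.3 hr = 263.94 mL → 263.94 mL × 0.001955034 mg/mL = 0.5160117 mg
Stage 3: 191 mL/hr × 4.5 hr = 859.5 mL → 859.5 mL × 0.001955034 mg/mL = 1.680352 mg
Total = 0.4050831 + 0.5160117 + 1.680352 = 2.601447 mg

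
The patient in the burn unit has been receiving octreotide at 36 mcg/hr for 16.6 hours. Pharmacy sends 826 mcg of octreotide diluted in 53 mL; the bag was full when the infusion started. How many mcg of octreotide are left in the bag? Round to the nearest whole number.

Concentration = 826 mcg ÷ 53 mL = 15.58491 mcg/mL
Rate = 36 mcg/hr ÷ 15.58491 mcg/mL = 2.309927 mL/hr
Volume infused = 2.309927 mL/hr × 16.6 hr = 38.34479 mL
Volume remaining = 53 − 38.34479 = 14.65521 mL
Drug remaining = 14.65521 mL × 15.58491 mcg/mL = 228.4 mcg

228 mcg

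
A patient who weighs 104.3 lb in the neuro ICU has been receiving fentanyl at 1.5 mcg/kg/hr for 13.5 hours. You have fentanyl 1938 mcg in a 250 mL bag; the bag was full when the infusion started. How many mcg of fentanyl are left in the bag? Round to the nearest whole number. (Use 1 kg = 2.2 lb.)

Weight = 104.3 lb ÷ 2.2 lb/kg = 47.40909 kg
Dose = 1.5 mcg/kg/hr × 47.40909 kg = 71.11364 mcg/hr
Concentration = 1938 mcg ÷ 250 mL = 7.752 mcg/mL
Rate = 71.11364 mcg/hr ÷ 7.752 mcg/mL = 9.173586 mL/hr
Volume infused = 9.173586 mL/hr × 13.5 hr = 123.8434 mL
Volume remaining = 250 − 123.8434 = 126.1566 mL
Drug remaining = 126.1566 mL × 7.752 mcg/mL = 977.9659 mcg

978 mcg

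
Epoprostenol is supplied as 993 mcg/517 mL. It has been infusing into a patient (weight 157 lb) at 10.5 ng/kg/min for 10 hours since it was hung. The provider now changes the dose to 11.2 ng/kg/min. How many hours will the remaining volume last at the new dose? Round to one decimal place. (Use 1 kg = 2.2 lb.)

11.3 hours

Initial rate:
Weight = 157 lb ÷ 2.2 lb/kg = 71.36364 kg
Dose = 10.5 ng/kg/min × 71.36364 kg = 749.3182 ng/min
749.3182 ng/min × 60 min/hr = 44959.09 ng/hr
Concentration = 993 mcg ÷ 517 mL = 1.920696 mcg/mL = 1920.696 ng/mL
Rate = 44959.09 ng/hr ÷ 1920.696 ng/mL = 23.4077 mL/hr
Volume infused so far = 23.4077 mL/hr × 10 hr = 234.077 mL
Volume remaining = 517 − 234.077 = 282.923 mL
New rate:
Dose = 11.2 ng/kg/min × 71.36364 kg = 799.2727 ng/min
799.2727 ng/min × 60 min/hr = 47956.36 ng/hr
Rate = 47956.36 ng/hr ÷ 1920.696 ng/mL = 24.96822 mL/hr
Time remaining = 282.923 mL ÷ 24.96822 mL/hr = 11.33132 hr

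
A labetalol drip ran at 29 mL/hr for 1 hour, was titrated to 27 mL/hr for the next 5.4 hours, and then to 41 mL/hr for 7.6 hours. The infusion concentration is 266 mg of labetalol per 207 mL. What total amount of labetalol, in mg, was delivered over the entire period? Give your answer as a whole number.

625 mg

Concentration = 266 mg ÷ 207 mL = 1.285024 mg/mL
Stage 1: 29 mL/hr × 1 hr = 29 mL → 29 mL × 1.285024 mg/mL = 37.2657 mg
Stage 2: 27 mL/hr × 5.4 hr = 145.8 mL → 145.8 mL × 1.285024 mg/mL = 187.3565 mg
Stage 3: 41 mL/hr × 7.6 hr = 311.6 mL → 311.6 mL × 1.285024 mg/mL = 400.4135 mg
Total = 37.2657 + 187.3565 + 400.4135 = 625.0357 mg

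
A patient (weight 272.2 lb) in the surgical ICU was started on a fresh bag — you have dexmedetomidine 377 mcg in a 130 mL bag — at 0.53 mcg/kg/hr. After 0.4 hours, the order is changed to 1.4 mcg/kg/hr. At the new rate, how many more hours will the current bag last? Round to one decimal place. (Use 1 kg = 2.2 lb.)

Initial rate:
Weight = 272.2 lb ÷ 2.2 lb/kg = 123.7273 kg
Dose = 0.53 mcg/kg/hr × 123.7273 kg = 65.57545 mcg/hr
Concentration = 377 mcg ÷ 130 mL = 2.9 mcg/mL
Rate = 65.57545 mcg/hr ÷ 2.9 mcg/mL = 22.61223 mL/hr
Volume infused so far = 22.61223 mL/hr × 0.4 hr = 9.04489 mL
Volume remaining = 130 − 9.04489 = 120.9551 mL
New rate:
Dose = 1.4 mcg/kg/hr × 123.7273 kg = 173.2182 mcg/hr
Rate = 173.2182 mcg/hr ÷ 2.9 mcg/mL = 59.73041 mL/hr
Time remaining = 120.9551 mL ÷ 59.73041 mL/hr = 2.025017 hr

2.0 hours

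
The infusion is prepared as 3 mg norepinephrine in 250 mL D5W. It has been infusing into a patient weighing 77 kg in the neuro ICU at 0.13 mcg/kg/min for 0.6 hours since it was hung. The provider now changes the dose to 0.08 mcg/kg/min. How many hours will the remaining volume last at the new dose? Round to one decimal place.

7.1 hours

Initial rate:
Dose = 0.13 mcg/kg/min × 77 kg = 10.01 mcg/min
10.01 mcg/min × 60 min/hr = 600.6 mcg/hr
Concentration = 3 mg ÷ 250 mL = 0.012 mg/mL = 12 mcg/mL
Rate = 600.6 mcg/hr ÷ 12 mcg/mL = 50.05 mL/hr
Volume infused so far = 50.05 mL/hr × 0.6 hr = 30.03 mL
Volume remaining = 250 − 30.03 = 219.97 mL
New rate:
Dose = 0.08 mcg/kg/min × 77 kg = 6.16 mcg/min
6.16 mcg/min × 60 min/hr = 369.6 mcg/hr
Rate = 369.6 mcg/hr ÷ 12 mcg/mL = 30.8 mL/hr
Time remaining = 219.97 mL ÷ 30.8 mL/hr = 7.141883 hr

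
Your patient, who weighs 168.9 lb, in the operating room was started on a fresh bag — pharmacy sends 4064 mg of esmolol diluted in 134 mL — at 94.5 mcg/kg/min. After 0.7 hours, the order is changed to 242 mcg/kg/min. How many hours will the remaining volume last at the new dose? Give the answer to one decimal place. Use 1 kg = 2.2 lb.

3.4 hours

Initial rate:
Weight = 168.9 lb ÷ 2.2 lb/kg = 76.77273 kg
Dose = 94.5 mcg/kg/min × 76.77273 kg = 7255.023 mcg/min
7255.023 mcg/min × 60 min/hr = 435301.4 mcg/hr
Concentration = 4064 mg ÷ 134 mL = 30.32836 mg/mL = 30328.36 mcg/mL
Rate = 435301.4 mcg/hr ÷ 30328.36 mcg/mL = 14.35295 mL/hr
Volume infused so far = 14.35295 mL/hr × 0.7 hr = 10.04706 mL
Volume remaining = 134 − 10.04706 = 123.9529 mL
New rate:
Dose = 242 mcg/kg/min × 76.77273 kg = 18579 mcg/min
18579 mcg/min × 60 min/hr = 1114740 mcg/hr
Rate = 1114740 mcg/hr ÷ 30328.36 mcg/mL = 36.7557 mL/hr
Time remaining = 123.9529 mL ÷ 36.7557 mL/hr = 3.372346 hr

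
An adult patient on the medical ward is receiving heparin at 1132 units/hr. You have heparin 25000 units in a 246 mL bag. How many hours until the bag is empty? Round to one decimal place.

22.1 hours

Concentration = 25000 units ÷ 246 mL = 101.626 units/mL
Rate = 1132 units/hr ÷ 101.626 units/mL = 11.13888 mL/hr
Duration = 246 mL ÷ 11.13888 mL/hr = 22.08481 hr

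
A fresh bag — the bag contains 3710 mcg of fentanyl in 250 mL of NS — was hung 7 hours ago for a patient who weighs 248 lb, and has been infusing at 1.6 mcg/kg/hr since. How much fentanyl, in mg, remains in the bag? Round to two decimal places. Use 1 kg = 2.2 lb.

2.45 mg

Weight = 248 lb ÷ 2.2 lb/kg = 112.7273 kg
Dose = 1.6 mcg/kg/hr × 112.7273 kg = 180.3636 mcg/hr
Concentration = 3710 mcg ÷ 250 mL = 14.84 mcg/mL
Rate = 180.3636 mcg/hr ÷ 14.84 mcg/mL = 12.15388 mL/hr
Volume infused = 12.15388 mL/hr × 7 hr = 85.07719 mL
Volume remaining = 250 − 85.07719 = 164.9228 mL
Drug remaining = 164.9228 mL × 14.84 mcg/mL = 2447.455 mcg = 2.447455 mg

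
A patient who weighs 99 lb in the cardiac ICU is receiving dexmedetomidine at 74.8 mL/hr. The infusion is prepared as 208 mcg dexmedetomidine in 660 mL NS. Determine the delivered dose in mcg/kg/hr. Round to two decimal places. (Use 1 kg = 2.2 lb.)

Weight = 99 lb ÷ 2.2 lb/kg = 45 kg
Concentration = 208 mcg ÷ 660 mL = 0.3151515 mcg/mL
Drug rate = 74.8 mL/hr × 0.3151515 mcg/mL = 23.57333 mcg/hr
23.57333 mcg/hr ÷ 45 kg = 0.5238519 mcg/kg/hr

0.52 mcg/kg/hr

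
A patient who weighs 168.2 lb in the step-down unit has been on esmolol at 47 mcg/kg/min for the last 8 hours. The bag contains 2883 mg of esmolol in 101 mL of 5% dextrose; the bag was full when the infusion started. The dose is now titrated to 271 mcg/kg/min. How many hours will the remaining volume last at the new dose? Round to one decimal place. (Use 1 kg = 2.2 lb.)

0.9 hours

Initial rate:
Weight = 168.2 lb ÷ 2.2 lb/kg = 76.45455 kg
Dose = 47 mcg/kg/min × 76.45455 kg = 3593.364 mcg/min
3593.364 mcg/min × 60 min/hr = 215601.8 mcg/hr
Concentration = 2883 mg ÷ 101 mL = 28.54455 mg/mL = 28544.55 mcg/mL
Rate = 215601.8 mcg/hr ÷ 28544.55 mcg/mL = 7.553168 mL/hr
Volume infused so far = 7.553168 mL/hr × 8 hr = 60.42534 mL
Volume remaining = 101 − 60.42534 = 40.57466 mL
New rate:
Dose = 271 mcg/kg/min × 76.45455 kg = 20719.18 mcg/min
20719.18 mcg/min × 60 min/hr = 1243151 mcg/hr
Rate = 1243151 mcg/hr ÷ 28544.55 mcg/mL = 43.55125 mL/hr
Time remaining = 40.57466 mL ÷ 43.55125 mL/hr = 0.9316531 hr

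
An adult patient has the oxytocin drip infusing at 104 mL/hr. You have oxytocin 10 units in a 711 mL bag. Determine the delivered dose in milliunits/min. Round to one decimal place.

24.4 milliunits/min

Concentration = 10 units ÷ 711 mL = 0.0140647 units/mL = 14.0647 milliunits/mL
Drug rate = 104 mL/hr × 14.0647 milliunits/mL = 1462.729 milliunits/hr
1462.729 milliunits/hr ÷ 60 min/hr = 24.37881 milliunits/min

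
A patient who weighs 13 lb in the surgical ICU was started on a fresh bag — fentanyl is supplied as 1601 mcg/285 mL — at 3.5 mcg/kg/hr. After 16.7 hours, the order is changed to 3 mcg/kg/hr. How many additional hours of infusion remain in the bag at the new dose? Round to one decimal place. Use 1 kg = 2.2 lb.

70.8 hours

Initial rate:
Weight = 13 lb ÷ 2.2 lb/kg = 5.909091 kg
Dose = 3.5 mcg/kg/hr × 5.909091 kg = 20.68182 mcg/hr
Concentration = 1601 mcg ÷ 285 mL = 5.617544 mcg/mL
Rate = 20.68182 mcg/hr ÷ 5.617544 mcg/mL = 3.681648 mL/hr
Volume infused so far = 3.681648 mL/hr × 16.7 hr = 61.48352 mL
Volume remaining = 285 − 61.48352 = 223.5165 mL
New rate:
Dose = 3 mcg/kg/hr × 5.909091 kg = 17.72727 mcg/hr
Rate = 17.72727 mcg/hr ÷ 5.617544 mcg/mL = 3.155698 mL/hr
Time remaining = 223.5165 mL ÷ 3.155698 mL/hr = 70.82949 hr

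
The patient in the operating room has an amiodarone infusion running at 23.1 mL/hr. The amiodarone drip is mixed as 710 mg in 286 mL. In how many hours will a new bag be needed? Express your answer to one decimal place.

12.4 hours

Duration = 286 mL ÷ 23.1 mL/hr = 12.38095 hr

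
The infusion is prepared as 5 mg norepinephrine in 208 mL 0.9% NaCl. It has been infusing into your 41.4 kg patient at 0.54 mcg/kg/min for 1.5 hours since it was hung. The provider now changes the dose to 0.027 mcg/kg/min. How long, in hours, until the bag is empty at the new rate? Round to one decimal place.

Initial rate:
Dose = 0.54 mcg/kg/min × 41.4 kg = 22.356 mcg/min
22.356 mcg/min × 60 min/hr = 1341.36 mcg/hr
Concentration = 5 mg ÷ 208 mL = 0.02403846 mg/mL = 24.03846 mcg/mL
Rate = 1341.36 mcg/hr ÷ 24.03846 mcg/mL = 55.80058 mL/hr
Volume infused so far = 55.80058 mL/hr × 1.5 hr = 83.70086 mL
Volume remaining = 208 − 83.70086 = 124.2991 mL
New rate:
Dose = 0.027 mcg/kg/min × 41.4 kg = 1.1178 mcg/min
1.1178 mcg/min × 60 min/hr = 67.068 mcg/hr
Rate = 67.068 mcg/hr ÷ 24.03846 mcg/mL = 2.790029 mL/hr
Time remaining = 124.2991 mL ÷ 2.790029 mL/hr = 44.5512 hr

44.6 hours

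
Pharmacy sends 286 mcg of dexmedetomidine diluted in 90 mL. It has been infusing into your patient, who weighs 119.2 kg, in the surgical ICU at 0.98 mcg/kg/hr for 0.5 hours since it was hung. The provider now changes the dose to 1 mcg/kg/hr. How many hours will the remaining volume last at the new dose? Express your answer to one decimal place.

1.9 hours

Initial rate:
Dose = 0.98 mcg/kg/hr × 119.2 kg = 116.816 mcg/hr
Concentration = 286 mcg ÷ 90 mL = 3.177778 mcg/mL
Rate = 116.816 mcg/hr ÷ 3.177778 mcg/mL = 36.76028 mL/hr
Volume infused so far = 36.76028 mL/hr × 0.5 hr = 18.38014 mL
Volume remaining = 90 − 18.38014 = 71.61986 mL
New rate:
Dose = 1 mcg/kg/hr × 119.2 kg = 119.2 mcg/hr
Rate = 119.2 mcg/hr ÷ 3.177778 mcg/mL = 37.51049 mL/hr
Time remaining = 71.61986 mL ÷ 37.51049 mL/hr = 1.909329 hr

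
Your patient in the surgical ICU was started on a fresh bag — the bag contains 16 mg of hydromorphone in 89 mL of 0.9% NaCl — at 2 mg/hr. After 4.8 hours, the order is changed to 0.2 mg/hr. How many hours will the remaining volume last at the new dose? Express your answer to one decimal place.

32.0 hours

Initial rate:
Concentration = 16 mg ÷ 89 mL = 0.1797753 mg/mL
Rate = 2 mg/hr ÷ 0.1797753 mg/mL = 11.125 mL/hr
Volume infused so far = 11.125 mL/hr × 4.8 hr = 53.4 mL
Volume remaining = 89 − 53.4 = 35.6 mL
New rate:
Rate = 0.2 mg/hr ÷ 0.1797753 mg/mL = 1.1125 mL/hr
Time remaining = 35.6 mL ÷ 1.1125 mL/hr = 32 hr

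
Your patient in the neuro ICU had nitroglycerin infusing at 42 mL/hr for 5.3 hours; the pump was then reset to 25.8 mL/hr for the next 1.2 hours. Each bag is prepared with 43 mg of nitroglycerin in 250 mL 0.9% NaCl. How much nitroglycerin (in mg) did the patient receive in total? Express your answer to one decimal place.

43.6 mg

Concentration = 43 mg ÷ 250 mL = 0.172 mg/mL
Stage 1: 42 mL/hr × 5.3 hr = 222.6 mL → 222.6 mL × 0.172 mg/mL = 38.2872 mg
Stage 2: 25.8 mL/hr × 1.2 hr = 30.96 mL → 30.96 mL × 0.172 mg/mL = 5.32512 mg
Total = 38.2872 + 5.32512 = 43.61232 mg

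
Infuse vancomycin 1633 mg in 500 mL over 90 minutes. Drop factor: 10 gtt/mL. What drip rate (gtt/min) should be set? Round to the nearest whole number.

56 gtt/min

500 mL ÷ (90 min) = 5.555556 mL/min
5.555556 mL/min × 10 gtt/mL = 55.55556 gtt/min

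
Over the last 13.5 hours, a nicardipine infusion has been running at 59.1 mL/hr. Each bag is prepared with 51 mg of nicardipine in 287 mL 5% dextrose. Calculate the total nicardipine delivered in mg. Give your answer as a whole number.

Concentration = 51 mg ÷ 287 mL = 0.1777003 mg/mL
Drug rate = 59.1 mL/hr × 0.1777003 mg/mL = 10.50209 mg/hr
Total = 10.50209 mg/hr × 13.5 hr = 141.7782 mg

142 mg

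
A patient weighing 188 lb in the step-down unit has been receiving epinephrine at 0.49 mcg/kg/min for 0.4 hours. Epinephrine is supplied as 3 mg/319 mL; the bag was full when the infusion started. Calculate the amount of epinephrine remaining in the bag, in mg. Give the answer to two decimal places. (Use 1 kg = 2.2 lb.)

2.00 mg

Weight = 188 lb ÷ 2.2 lb/kg = 85.45455 kg
Dose = 0.49 mcg/kg/min × 85.45455 kg = 41.87273 mcg/min
41.87273 mcg/min × 60 min/hr = 2512.364 mcg/hr
Concentration = 3 mg ÷ 319 mL = 0.009404389 mg/mL = 9.404389 mcg/mL
Rate = 2512.364 mcg/hr ÷ 9.404389 mcg/mL = 267.148 mL/hr
Volume infused = 267.148 mL/hr × 0.4 hr = 106.8592 mL
Volume remaining = 319 − 106.8592 = 212.1408 mL
Drug remaining = 212.1408 mL × 9.404389 mcg/mL = 1995.055 mcg = 1.995055 mg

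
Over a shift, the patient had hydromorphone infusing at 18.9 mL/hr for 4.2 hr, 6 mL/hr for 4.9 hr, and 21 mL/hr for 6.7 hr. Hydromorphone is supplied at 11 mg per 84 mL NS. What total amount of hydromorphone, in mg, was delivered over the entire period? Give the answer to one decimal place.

32.7 mg

Concentration = 11 mg ÷ 84 mL = 0.1309524 mg/mL
Stage 1: 18.9 mL/hr × 4.2 hr = 79.38 mL → 79.38 mL × 0.1309524 mg/mL = 10.395 mg
Stage 2: 6 mL/hr × 4.9 hr = 29.4 mL → 29.4 mL × 0.1309524 mg/mL = 3.85 mg
Stage 3: 21 mL/hr × 6.7 hr = 140.7 mL → 140.7 mL × 0.1309524 mg/mL = 18.425 mg
Total = 10.395 + 3.85 + 18.425 = 32.67 mg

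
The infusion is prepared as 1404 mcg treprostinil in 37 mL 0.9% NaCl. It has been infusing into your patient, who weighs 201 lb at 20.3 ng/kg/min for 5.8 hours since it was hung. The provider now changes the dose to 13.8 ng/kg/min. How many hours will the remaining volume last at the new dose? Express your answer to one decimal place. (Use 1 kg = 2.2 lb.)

10.0 hours

Initial rate:
Weight = 201 lb ÷ 2.2 lb/kg = 91.36364 kg
Dose = 20.3 ng/kg/min × 91.36364 kg = 1854.682 ng/min
1854.682 ng/min × 60 min/hr = 111280.9 ng/hr
Concentration = 1404 mcg ÷ 37 mL = 37.94595 mcg/mL = 37945.95 ng/mL
Rate = 111280.9 ng/hr ÷ 37945.95 ng/mL = 2.932617 mL/hr
Volume infused so far = 2.932617 mL/hr × 5.8 hr = 17.00918 mL
Volume remaining = 37 − 17.00918 = 19.99082 mL
New rate:
Dose = 13.8 ng/kg/min × 91.36364 kg = 1260.818 ng/min
1260.818 ng/min × 60 min/hr = 75649.09 ng/hr
Rate = 75649.09 ng/hr ÷ 37945.95 ng/mL = 1.993601 mL/hr
Time remaining = 19.99082 mL ÷ 1.993601 mL/hr = 10.02749 hr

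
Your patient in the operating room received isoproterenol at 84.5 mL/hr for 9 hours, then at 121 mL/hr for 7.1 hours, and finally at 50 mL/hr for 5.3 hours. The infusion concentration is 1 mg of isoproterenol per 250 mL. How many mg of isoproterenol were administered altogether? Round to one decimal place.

7.5 mg

Concentration = 1 mg ÷ 250 mL = 0.004 mg/mL
Stage 1: 84.5 mL/hr × 9 hr = 760.5 mL → 760.5 mL × 0.004 mg/mL = 3.042 mg
Stage 2: 121 mL/hr × 7.1 hr = 859.1 mL → 859.1 mL × 0.004 mg/mL = 3.4364 mg
Stage 3: 50 mL/hr × 5.3 hr = 265 mL → 265 mL × 0.004 mg/mL = 1.06 mg
Total = 3.042 + 3.4364 + 1.06 = 7.5384 mg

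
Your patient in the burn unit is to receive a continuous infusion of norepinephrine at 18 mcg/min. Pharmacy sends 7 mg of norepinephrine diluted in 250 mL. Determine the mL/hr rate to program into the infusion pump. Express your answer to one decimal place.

18 mcg/min × 60 min/hr = 1080 mcg/hr
Concentration = 7 mg ÷ 250 mL = 0.028 mg/mL = 28 mcg/mL
Rate = 1080 mcg/hr ÷ 28 mcg/mL = 38.57143 mL/hr

38.6 mL/hr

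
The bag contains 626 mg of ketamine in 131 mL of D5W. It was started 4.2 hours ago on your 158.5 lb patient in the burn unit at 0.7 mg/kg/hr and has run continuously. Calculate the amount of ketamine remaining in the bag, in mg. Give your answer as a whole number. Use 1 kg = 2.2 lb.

Weight = 158.5 lb ÷ 2.2 lb/kg = 72.04545 kg
Dose = 0.7 mg/kg/hr × 72.04545 kg = 50.43182 mg/hr
Concentration = 626 mg ÷ 131 mL = 4.778626 mg/mL
Rate = 50.43182 mg/hr ÷ 4.778626 mg/mL = 10.55362 mL/hr
Volume infused = 10.55362 mL/hr × 4.2 hr = 44.32522 mL
Volume remaining = 131 − 44.32522 = 86.67478 mL
Drug remaining = 86.67478 mL × 4.778626 mg/mL = 414.1864 mg

414 mg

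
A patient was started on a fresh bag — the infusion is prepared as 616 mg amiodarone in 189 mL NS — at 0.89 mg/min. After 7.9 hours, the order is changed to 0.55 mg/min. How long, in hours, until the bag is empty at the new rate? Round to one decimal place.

5.9 hours

Initial rate:
0.89 mg/min × 60 min/hr = 53.4 mg/hr
Concentration = 616 mg ÷ 189 mL = 3.259259 mg/mL
Rate = 53.4 mg/hr ÷ 3.259259 mg/mL = 16.38409 mL/hr
Volume infused so far = 16.38409 mL/hr × 7.9 hr = 129.4343 mL
Volume remaining = 189 − 129.4343 = 59.56568 mL
New rate:
0.55 mg/min × 60 min/hr = 33 mg/hr
Rate = 33 mg/hr ÷ 3.259259 mg/mL = 10.125 mL/hr
Time remaining = 59.56568 mL ÷ 10.125 mL/hr = 5.88303 hr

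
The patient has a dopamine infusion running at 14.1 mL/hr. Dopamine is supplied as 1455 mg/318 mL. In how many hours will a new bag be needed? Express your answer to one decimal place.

Duration = 318 mL ÷ 14.1 mL/hr = 22.55319 hr

22.6 hours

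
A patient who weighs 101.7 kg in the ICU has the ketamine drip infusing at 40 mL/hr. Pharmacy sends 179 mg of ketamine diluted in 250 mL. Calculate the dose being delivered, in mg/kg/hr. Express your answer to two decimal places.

Concentration = 179 mg ÷ 250 mL = 0.716 mg/mL
Drug rate = 40 mL/hr × 0.716 mg/mL = 28.64 mg/hr
28.64 mg/hr ÷ 101.7 kg = 0.2816126 mg/kg/hr

0.28 mg/kg/hr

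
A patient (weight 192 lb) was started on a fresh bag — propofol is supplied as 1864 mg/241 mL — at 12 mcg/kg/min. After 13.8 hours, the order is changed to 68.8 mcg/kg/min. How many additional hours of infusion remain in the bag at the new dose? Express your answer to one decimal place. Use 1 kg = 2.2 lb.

Initial rate:
Weight = 192 lb ÷ 2.2 lb/kg = 87.27273 kg
Dose = 12 mcg/kg/min × 87.27273 kg = 1047.273 mcg/min
1047.273 mcg/min × 60 min/hr = 62836.36 mcg/hr
Concentration = 1864 mg ÷ 241 mL = 7.73444 mg/mL = 7734.44 mcg/mL
Rate = 62836.36 mcg/hr ÷ 7734.44 mcg/mL = 8.124229 mL/hr
Volume infused so far = 8.124229 mL/hr × 13.8 hr = 112.1144 mL
Volume remaining = 241 − 112.1144 = 128.8856 mL
New rate:
Dose = 68.8 mcg/kg/min × 87.27273 kg = 6004.364 mcg/min
6004.364 mcg/min × 60 min/hr = 360261.8 mcg/hr
Rate = 360261.8 mcg/hr ÷ 7734.44 mcg/mL = 46.57892 mL/hr
Time remaining = 128.8856 mL ÷ 46.57892 mL/hr = 2.767038 hr

2.8 hours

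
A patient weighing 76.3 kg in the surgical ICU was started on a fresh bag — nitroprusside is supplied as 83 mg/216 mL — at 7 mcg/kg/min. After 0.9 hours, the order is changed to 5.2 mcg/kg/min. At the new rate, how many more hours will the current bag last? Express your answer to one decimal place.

Initial rate:
Dose = 7 mcg/kg/min × 76.3 kg = 534.1 mcg/min
534.1 mcg/min × 60 min/hr = 32046 mcg/hr
Concentration = 83 mg ÷ 216 mL = 0.3842593 mg/mL = 384.2593 mcg/mL
Rate = 32046 mcg/hr ÷ 384.2593 mcg/mL = 83.39682 mL/hr
Volume infused so far = 83.39682 mL/hr × 0.9 hr = 75.05714 mL
Volume remaining = 216 − 75.05714 = 140.9429 mL
New rate:
Dose = 5.2 mcg/kg/min × 76.3 kg = 396.76 mcg/min
396.76 mcg/min × 60 min/hr = 23805.6 mcg/hr
Rate = 23805.6 mcg/hr ÷ 384.2593 mcg/mL = 61.95192 mL/hr
Time remaining = 140.9429 mL ÷ 61.95192 mL/hr = 2.275036 hr

2.3 hours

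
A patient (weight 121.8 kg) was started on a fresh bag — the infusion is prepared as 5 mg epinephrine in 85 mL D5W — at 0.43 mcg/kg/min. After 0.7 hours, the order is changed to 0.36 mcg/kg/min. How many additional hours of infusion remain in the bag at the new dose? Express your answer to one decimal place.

1.1 hours

Initial rate:
Dose = 0.43 mcg/kg/min × 121.8 kg = 52.374 mcg/min
52.374 mcg/min × 60 min/hr = 3142.44 mcg/hr
Concentration = 5 mg ÷ 85 mL = 0.05882353 mg/mL = 58.82353 mcg/mL
Rate = 3142.44 mcg/hr ÷ 58.82353 mcg/mL = 53.42148 mL/hr
Volume infused so far = 53.42148 mL/hr × 0.7 hr = 37.39504 mL
Volume remaining = 85 − 37.39504 = 47.60496 mL
New rate:
Dose = 0.36 mcg/kg/min × 121.8 kg = 43.848 mcg/min
43.848 mcg/min × 60 min/hr = 2630.88 mcg/hr
Rate = 2630.88 mcg/hr ÷ 58.82353 mcg/mL = 44.72496 mL/hr
Time remaining = 47.60496 mL ÷ 44.72496 mL/hr = 1.064394 hr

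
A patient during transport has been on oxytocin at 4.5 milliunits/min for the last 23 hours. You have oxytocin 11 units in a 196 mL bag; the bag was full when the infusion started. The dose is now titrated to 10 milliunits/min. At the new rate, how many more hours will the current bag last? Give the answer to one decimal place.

8.0 hours

Initial rate:
4.5 milliunits/min × 60 min/hr = 270 milliunits/hr
Concentration = 11 units ÷ 196 mL = 0.05612245 units/mL = 56.12245 milliunits/mL
Rate = 270 milliunits/hr ÷ 56.12245 milliunits/mL = 4.810909 mL/hr
Volume infused so far = 4.810909 mL/hr × 23 hr = 110.6509 mL
Volume remaining = 196 − 110.6509 = 85.34909 mL
New rate:
10 milliunits/min × 60 min/hr = 600 milliunits/hr
Rate = 600 milliunits/hr ÷ 56.12245 milliunits/mL = 10.69091 mL/hr
Time remaining = 85.34909 mL ÷ 10.69091 mL/hr = 7.983333 hr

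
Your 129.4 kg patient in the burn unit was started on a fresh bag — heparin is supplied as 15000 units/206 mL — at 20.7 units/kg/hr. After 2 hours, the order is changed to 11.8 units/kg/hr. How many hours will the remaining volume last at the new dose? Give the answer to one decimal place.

6.3 hours

Initial rate:
Dose = 20.7 units/kg/hr × 129.4 kg = 2678.58 units/hr
Concentration = 15000 units ÷ 206 mL = 72.81553 units/mL
Rate = 2678.58 units/hr ÷ 72.81553 units/mL = 36.78583 mL/hr
Volume infused so far = 36.78583 mL/hr × 2 hr = 73.57166 mL
Volume remaining = 206 − 73.57166 = 132.4283 mL
New rate:
Dose = 11.8 units/kg/hr × 129.4 kg = 1526.92 units/hr
Rate = 1526.92 units/hr ÷ 72.81553 units/mL = 20.9697 mL/hr
Time remaining = 132.4283 mL ÷ 20.9697 mL/hr = 6.315223 hr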